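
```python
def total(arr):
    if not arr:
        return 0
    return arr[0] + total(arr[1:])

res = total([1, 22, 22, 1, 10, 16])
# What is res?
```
Call trace:
total(arr=[1, 22, 22, 1, 10, 16])
  total(arr=[22, 22, 1, 10, 16])
    total(arr=[22, 1, 10, 16])
      total(arr=[1, 10, 16])
        total(arr=[10, 16])
          total(arr=[16])
            total(arr=[])
            -> return 0
          -> return 16
        -> return 26
      -> return 27
    -> return 49
  -> return 71
-> return 72

Final answer: 72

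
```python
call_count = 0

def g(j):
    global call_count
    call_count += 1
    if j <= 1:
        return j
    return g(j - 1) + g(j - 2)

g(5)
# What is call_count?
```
Call trace (a repeated sub-call is expanded the first time; later identical calls just restate its return value):
g(j=5)
  g(j=4)
    g(j=3)
      g(j=2)
        g(j=1)
        -> return 1
        g(j=0)
        -> return 0
      -> return 1
      g(j=1)
      -> return 1
    -> return 2
    g(j=2) -> return 1  (same call as traced above)
  -> return 3
  g(j=3) -> return 2  (same call as traced above)
-> return 5

call_count is incremented once per call, so count the calls in each subtree. Let C(j) = number of calls made by g(j).
C(0) = C(1) = 1 (base case, no recursion); C(j) = 1 + C(j - 1) + C(j - 2) otherwise.
C(2) = 1 + C(1) + C(0) = 1 + 1 + 1 = 3
C(3) = 1 + C(2) + C(1) = 1 + 3 + 1 = 5
C(4) = 1 + C(3) + C(2) = 1 + 5 + 3 = 9
C(5) = 1 + C(4) + C(3) = 1 + 9 + 5 = 15
call_count = C(5) = 15

Final answer: 15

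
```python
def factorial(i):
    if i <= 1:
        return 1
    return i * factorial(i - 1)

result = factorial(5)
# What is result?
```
Call trace:
factorial(i=5)
  factorial(i=4)
    factorial(i=3)
      factorial(i=2)
        factorial(i=1)
        -> return 1
      -> return 2
    -> return 6
  -> return 24
-> return 120

Final answer: 120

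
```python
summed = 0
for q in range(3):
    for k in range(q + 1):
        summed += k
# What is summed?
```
Trace:
  summed=0
  summed=0, q=0, k=0
  summed=0, q=1, k=0
  summed=1, q=1, k=1
  summed=1, q=2, k=0
  summed=2, q=2, k=1
  summed=4, q=2, k=2

Final answer: 4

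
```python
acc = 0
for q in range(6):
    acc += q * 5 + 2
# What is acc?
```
Trace:
  acc=0
  acc=2, q=0
  acc=9, q=1
  acc=21, q=2
  acc=38, q=3
  acc=60, q=4
  acc=87, q=5

Final answer: 87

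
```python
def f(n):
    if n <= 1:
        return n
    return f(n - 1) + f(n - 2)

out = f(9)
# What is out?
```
Call trace (a repeated sub-call is expanded the first time; later identical calls just restate its return value):
f(n=9)
  f(n=8)
    f(n=7)
      f(n=6)
        f(n=5)
          f(n=4)
            f(n=3)
              f(n=2)
                f(n=1)
                -> return 1
                f(n=0)
                -> return 0
              -> return 1
              f(n=1)
              -> return 1
            -> return 2
            f(n=2) -> return 1  (same call as traced above)
          -> return 3
          f(n=3) -> return 2  (same call as traced above)
        -> return 5
        f(n=4) -> return 3  (same call as traced above)
      -> return 8
      f(n=5) -> return 5  (same call as traced above)
    -> return 13
    f(n=6) -> return 8  (same call as traced above)
  -> return 21
  f(n=7) -> return 13  (same call as traced above)
-> return 34

Final answer: 34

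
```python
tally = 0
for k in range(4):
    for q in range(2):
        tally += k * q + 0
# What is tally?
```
Trace:
  tally=0
  tally=0, k=0, q=0
  tally=0, k=0, q=1
  tally=0, k=1, q=0
  tally=1, k=1, q=1
  tally=1, k=2, q=0
  tally=3, k=2, q=1
  tally=3, k=3, q=0
  tally=6, k=3, q=1

Final answer: 6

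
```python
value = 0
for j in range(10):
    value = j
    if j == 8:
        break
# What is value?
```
Trace:
  value=0
  value=0, j=0
  value=1, j=1
  value=2, j=2
  value=3, j=3
  value=4, j=4
  value=5, j=5
  value=6, j=6
  value=7, j=7
  value=8, j=8

Final answer: 8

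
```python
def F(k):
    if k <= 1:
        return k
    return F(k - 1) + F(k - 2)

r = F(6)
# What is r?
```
Call trace (a repeated sub-call is expanded the first time; later identical calls just restate its return value):
F(k=6)
  F(k=5)
    F(k=4)
      F(k=3)
        F(k=2)
          F(k=1)
          -> return 1
          F(k=0)
          -> return 0
        -> return 1
        F(k=1)
        -> return 1
      -> return 2
      F(k=2) -> return 1  (same call as traced above)
    -> return 3
    F(k=3) -> return 2  (same call as traced above)
  -> return 5
  F(k=4) -> return 3  (same call as traced above)
-> return 8

Final answer: 8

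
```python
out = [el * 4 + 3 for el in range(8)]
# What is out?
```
Trace:
  el=0
  el=1
  el=2
  el=3
  el=4
  el=5
  el=6
  el=7
  out=[3, 7, 11, 15, 19, 23, 27, 31]

Final answer: [3, 7, 11, 15, 19, 23, 27, 31]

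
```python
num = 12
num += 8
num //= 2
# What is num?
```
Trace:
  num=12
  num=20
  num=10

Final answer: 10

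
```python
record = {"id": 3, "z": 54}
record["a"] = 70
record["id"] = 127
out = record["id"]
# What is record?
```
Trace:
  record={'id': 3, 'z': 54}
  record={'id': 3, 'z': 54, 'a': 70}
  record={'id': 127, 'z': 54, 'a': 70}
  record={'id': 127, 'z': 54, 'a': 70}, out=127

Final answer: {'id': 127, 'z': 54, 'a': 70}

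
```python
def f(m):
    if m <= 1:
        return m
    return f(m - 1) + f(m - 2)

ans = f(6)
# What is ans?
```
Call trace (a repeated sub-call is expanded the first time; later identical calls just restate its return value):
f(m=6)
  f(m=5)
    f(m=4)
      f(m=3)
        f(m=2)
          f(m=1)
          -> return 1
          f(m=0)
          -> return 0
        -> return 1
        f(m=1)
        -> return 1
      -> return 2
      f(m=2) -> return 1  (same call as traced above)
    -> return 3
    f(m=3) -> return 2  (same call as traced above)
  -> return 5
  f(m=4) -> return 3  (same call as traced above)
-> return 8

Final answer: 8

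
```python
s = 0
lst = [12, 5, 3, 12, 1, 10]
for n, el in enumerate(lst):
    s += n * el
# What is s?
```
Trace:
  s=0
  s=0, n=0, el=12
  s=5, n=1, el=5
  s=11, n=2, el=3
  s=47, n=3, el=12
  s=51, n=4, el=1
  s=101, n=5, el=10

Final answer: 101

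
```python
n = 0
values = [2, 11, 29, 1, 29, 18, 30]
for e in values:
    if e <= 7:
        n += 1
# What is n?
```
Trace:
  n=0
  n=1, e=2
  n=1, e=11
  n=1, e=29
  n=2, e=1
  n=2, e=29
  n=2, e=18
  n=2, e=30

Final answer: 2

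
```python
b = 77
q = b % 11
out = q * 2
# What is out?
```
Trace:
  b=77
  b=77, q=0
  b=77, q=0, out=0

Final answer: 0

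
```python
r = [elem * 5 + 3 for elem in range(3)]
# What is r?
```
Trace:
  elem=0
  elem=1
  elem=2
  r=[3, 8, 13]

Final answer: [3, 8, 13]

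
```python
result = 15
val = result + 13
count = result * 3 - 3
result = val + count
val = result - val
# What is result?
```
Trace:
  result=15
  result=15, val=28
  result=15, val=28, count=42
  result=70, val=28, count=42
  result=70, val=42, count=42

Final answer: 70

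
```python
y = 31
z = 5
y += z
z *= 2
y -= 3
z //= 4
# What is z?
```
Trace:
  y=31
  y=31, z=5
  y=36, z=5
  y=36, z=10
  y=33, z=10
  y=33, z=2

Final answer: 2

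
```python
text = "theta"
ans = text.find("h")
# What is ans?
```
Trace:
  text='theta'
  text='theta', ans=1

Final answer: 1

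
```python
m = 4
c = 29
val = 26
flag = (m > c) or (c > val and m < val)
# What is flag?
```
Trace:
  m=4
  m=4, c=29
  m=4, c=29, val=26
  m=4, c=29, val=26, flag=True

Final answer: True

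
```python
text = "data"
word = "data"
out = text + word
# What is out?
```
Trace:
  text='data'
  text='data', word='data'
  text='data', word='data', out='datadata'

Final answer: 'datadata'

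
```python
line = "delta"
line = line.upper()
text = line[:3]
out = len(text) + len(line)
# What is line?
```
Trace:
  line='delta'
  line='DELTA'
  line='DELTA', text='DEL'
  line='DELTA', text='DEL', out=8

Final answer: 'DELTA'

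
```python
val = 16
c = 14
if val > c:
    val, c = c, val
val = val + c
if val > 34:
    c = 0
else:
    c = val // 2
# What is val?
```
Trace:
  val=16
  val=16, c=14
  val=14, c=16
  val=30, c=16
  val=30, c=15

Final answer: 30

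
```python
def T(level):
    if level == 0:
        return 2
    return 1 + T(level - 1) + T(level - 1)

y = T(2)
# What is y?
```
Call trace (a repeated sub-call is expanded the first time; later identical calls just restate its return value):
T(level=2)
  T(level=1)
    T(level=0)
    -> return 2
    T(level=0)
    -> return 2
  -> return 5
  T(level=1) -> return 5  (same call as traced above)
-> return 11

Final answer: 11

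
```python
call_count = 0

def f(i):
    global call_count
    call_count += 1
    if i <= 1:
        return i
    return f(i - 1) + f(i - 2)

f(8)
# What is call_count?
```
Call trace (a repeated sub-call is expanded the first time; later identical calls just restate its return value):
f(i=8)
  f(i=7)
    f(i=6)
      f(i=5)
        f(i=4)
          f(i=3)
            f(i=2)
              f(i=1)
              -> return 1
              f(i=0)
              -> return 0
            -> return 1
            f(i=1)
            -> return 1
          -> return 2
          f(i=2) -> return 1  (same call as traced above)
        -> return 3
        f(i=3) -> return 2  (same call as traced above)
      -> return 5
      f(i=4) -> return 3  (same call as traced above)
    -> return 8
    f(i=5) -> return 5  (same call as traced above)
  -> return 13
  f(i=6) -> return 8  (same call as traced above)
-> return 21

call_count is incremented once per call, so count the calls in each subtree. Let C(i) = number of calls made by f(i).
C(0) = C(1) = 1 (base case, no recursion); C(i) = 1 + C(i - 1) + C(i - 2) otherwise.
C(2) = 1 + C(1) + C(0) = 1 + 1 + 1 = 3
C(3) = 1 + C(2) + C(1) = 1 + 3 + 1 = 5
C(4) = 1 + C(3) + C(2) = 1 + 5 + 3 = 9
C(5) = 1 + C(4) + C(3) = 1 + 9 + 5 = 15
C(6) = 1 + C(5) + C(4) = 1 + 15 + 9 = 25
C(7) = 1 + C(6) + C(5) = 1 + 25 + 15 = 41
C(8) = 1 + C(7) + C(6) = 1 + 41 + 25 = 67
call_count = C(8) = 67

Final answer: 67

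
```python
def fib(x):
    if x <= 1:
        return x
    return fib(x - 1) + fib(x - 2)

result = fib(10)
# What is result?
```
Call trace (a repeated sub-call is expanded the first time; later identical calls just restate its return value):
fib(x=10)
  fib(x=9)
    fib(x=8)
      fib(x=7)
        fib(x=6)
          fib(x=5)
            fib(x=4)
              fib(x=3)
                fib(x=2)
                  fib(x=1)
                  -> return 1
                  fib(x=0)
                  -> return 0
                -> return 1
                fib(x=1)
                -> return 1
              -> return 2
              fib(x=2) -> return 1  (same call as traced above)
            -> return 3
            fib(x=3) -> return 2  (same call as traced above)
          -> return 5
          fib(x=4) -> return 3  (same call as traced above)
        -> return 8
        fib(x=5) -> return 5  (same call as traced above)
      -> return 13
      fib(x=6) -> return 8  (same call as traced above)
    -> return 21
    fib(x=7) -> return 13  (same call as traced above)
  -> return 34
  fib(x=8) -> return 21  (same call as traced above)
-> return 55

Final answer: 55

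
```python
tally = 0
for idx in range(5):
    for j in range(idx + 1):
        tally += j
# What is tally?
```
Trace:
  tally=0
  tally=0, idx=0, j=0
  tally=0, idx=1, j=0
  tally=1, idx=1, j=1
  tally=1, idx=2, j=0
  tally=2, idx=2, j=1
  tally=4, idx=2, j=2
  tally=4, idx=3, j=0
  tally=5, idx=3, j=1
  tally=7, idx=3, j=2
  tally=10, idx=3, j=3
  tally=10, idx=4, j=0
  tally=11, idx=4, j=1
  tally=13, idx=4, j=2
  tally=16, idx=4, j=3
  tally=20, idx=4, j=4

Final answer: 20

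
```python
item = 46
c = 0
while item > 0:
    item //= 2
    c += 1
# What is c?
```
Trace:
  item=46
  item=46, c=0
  item=23, c=1
  item=11, c=2
  item=5, c=3
  item=2, c=4
  item=1, c=5
  item=0, c=6

Final answer: 6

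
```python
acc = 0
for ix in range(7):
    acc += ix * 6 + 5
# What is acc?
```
Trace:
  acc=0
  acc=5, ix=0
  acc=16, ix=1
  acc=33, ix=2
  acc=56, ix=3
  acc=85, ix=4
  acc=120, ix=5
  acc=161, ix=6

Final answer: 161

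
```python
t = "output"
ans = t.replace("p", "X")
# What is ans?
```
Trace:
  t='output'
  t='output', ans='outXut'

Final answer: 'outXut'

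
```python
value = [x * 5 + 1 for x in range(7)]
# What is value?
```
Trace:
  x=0
  x=1
  x=2
  x=3
  x=4
  x=5
  x=6
  value=[1, 6, 11, 16, 21, 26, 31]

Final answer: [1, 6, 11, 16, 21, 26, 31]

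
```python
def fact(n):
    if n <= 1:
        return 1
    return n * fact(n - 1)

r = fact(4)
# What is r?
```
Call trace:
fact(n=4)
  fact(n=3)
    fact(n=2)
      fact(n=1)
      -> return 1
    -> return 2
  -> return 6
-> return 24

Final answer: 24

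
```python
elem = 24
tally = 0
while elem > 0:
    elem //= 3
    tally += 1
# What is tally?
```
Trace:
  elem=24
  elem=24, tally=0
  elem=8, tally=1
  elem=2, tally=2
  elem=0, tally=3

Final answer: 3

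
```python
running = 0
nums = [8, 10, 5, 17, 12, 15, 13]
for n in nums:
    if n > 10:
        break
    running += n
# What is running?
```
Trace:
  running=0
  running=8, n=8
  running=18, n=10
  running=23, n=5
  running=23, n=17

Final answer: 23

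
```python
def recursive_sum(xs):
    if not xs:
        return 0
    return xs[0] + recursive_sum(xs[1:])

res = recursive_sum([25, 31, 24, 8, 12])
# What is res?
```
Call trace:
recursive_sum(xs=[25, 31, 24, 8, 12])
  recursive_sum(xs=[31, 24, 8, 12])
    recursive_sum(xs=[24, 8, 12])
      recursive_sum(xs=[8, 12])
        recursive_sum(xs=[12])
          recursive_sum(xs=[])
          -> return 0
        -> return 12
      -> return 20
    -> return 44
  -> return 75
-> return 100

Final answer: 100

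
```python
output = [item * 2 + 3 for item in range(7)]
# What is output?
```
Trace:
  item=0
  item=1
  item=2
  item=3
  item=4
  item=5
  item=6
  output=[3, 5, 7, 9, 11, 13, 15]

Final answer: [3, 5, 7, 9, 11, 13, 15]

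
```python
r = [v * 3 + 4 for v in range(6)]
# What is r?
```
Trace:
  v=0
  v=1
  v=2
  v=3
  v=4
  v=5
  r=[4, 7, 10, 13, 16, 19]

Final answer: [4, 7, 10, 13, 16, 19]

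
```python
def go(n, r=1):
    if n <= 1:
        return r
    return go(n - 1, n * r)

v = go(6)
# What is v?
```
Call trace:
go(n=6, r=1)
  go(n=5, r=6)
    go(n=4, r=30)
      go(n=3, r=120)
        go(n=2, r=360)
          go(n=1, r=720)
          -> return 720
        -> return 720
      -> return 720
    -> return 720
  -> return 720
-> return 720

Final answer: 720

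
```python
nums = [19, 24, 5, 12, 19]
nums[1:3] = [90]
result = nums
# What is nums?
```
Trace:
  nums=[19, 24, 5, 12, 19]
  nums=[19, 90, 12, 19]
  nums=[19, 90, 12, 19], result=[19, 90, 12, 19]

Final answer: [19, 90, 12, 19]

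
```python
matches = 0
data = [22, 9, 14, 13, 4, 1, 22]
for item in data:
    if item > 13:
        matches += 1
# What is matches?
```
Trace:
  matches=0
  matches=1, item=22
  matches=1, item=9
  matches=2, item=14
  matches=2, item=13
  matches=2, item=4
  matches=2, item=1
  matches=3, item=22

Final answer: 3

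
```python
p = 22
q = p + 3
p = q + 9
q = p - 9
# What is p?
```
Trace:
  p=22
  p=22, q=25
  p=34, q=25
  p=34, q=25

Final answer: 34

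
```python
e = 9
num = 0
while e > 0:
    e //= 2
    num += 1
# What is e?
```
Trace:
  e=9
  e=9, num=0
  e=4, num=1
  e=2, num=2
  e=1, num=3
  e=0, num=4

Final answer: 0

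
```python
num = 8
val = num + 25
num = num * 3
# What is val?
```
Trace:
  num=8
  num=8, val=33
  num=24, val=33

Final answer: 33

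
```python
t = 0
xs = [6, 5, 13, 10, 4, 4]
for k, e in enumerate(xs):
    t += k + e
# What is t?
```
Trace:
  t=0
  t=6, k=0, e=6
  t=12, k=1, e=5
  t=27, k=2, e=13
  t=40, k=3, e=10
  t=48, k=4, e=4
  t=57, k=5, e=4

Final answer: 57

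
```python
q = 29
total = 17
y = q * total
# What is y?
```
Trace:
  q=29
  q=29, total=17
  q=29, total=17, y=493

Final answer: 493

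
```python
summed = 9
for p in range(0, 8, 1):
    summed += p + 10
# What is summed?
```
Trace:
  summed=9
  summed=19, p=0
  summed=30, p=1
  summed=42, p=2
  summed=55, p=3
  summed=69, p=4
  summed=84, p=5
  summed=100, p=6
  summed=117, p=7

Final answer: 117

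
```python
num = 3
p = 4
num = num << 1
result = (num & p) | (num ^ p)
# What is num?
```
Trace:
  num=3
  num=3, p=4
  num=6, p=4
  num=6, p=4, result=6

Final answer: 6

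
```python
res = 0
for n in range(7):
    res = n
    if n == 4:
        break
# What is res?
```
Trace:
  res=0
  res=0, n=0
  res=1, n=1
  res=2, n=2
  res=3, n=3
  res=4, n=4

Final answer: 4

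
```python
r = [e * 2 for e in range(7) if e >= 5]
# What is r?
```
Trace:
  e=0
  e=1
  e=2
  e=3
  e=4
  e=5
  e=6
  r=[10, 12]

Final answer: [10, 12]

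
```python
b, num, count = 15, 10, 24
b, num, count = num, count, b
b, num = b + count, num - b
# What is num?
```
Trace:
  b=15, num=10, count=24
  b=10, num=24, count=15
  b=25, num=14, count=15

Final answer: 14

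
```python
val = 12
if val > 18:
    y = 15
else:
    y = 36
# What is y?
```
Trace:
  val=12
  val=12, y=36

Final answer: 36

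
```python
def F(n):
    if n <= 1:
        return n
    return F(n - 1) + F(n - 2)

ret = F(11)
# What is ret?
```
Call trace (a repeated sub-call is expanded the first time; later identical calls just restate its return value):
F(n=11)
  F(n=10)
    F(n=9)
      F(n=8)
        F(n=7)
          F(n=6)
            F(n=5)
              F(n=4)
                F(n=3)
                  F(n=2)
                    F(n=1)
                    -> return 1
                    F(n=0)
                    -> return 0
                  -> return 1
                  F(n=1)
                  -> return 1
                -> return 2
                F(n=2) -> return 1  (same call as traced above)
              -> return 3
              F(n=3) -> return 2  (same call as traced above)
            -> return 5
            F(n=4) -> return 3  (same call as traced above)
          -> return 8
          F(n=5) -> return 5  (same call as traced above)
        -> return 13
        F(n=6) -> return 8  (same call as traced above)
      -> return 21
      F(n=7) -> return 13  (same call as traced above)
    -> return 34
    F(n=8) -> return 21  (same call as traced above)
  -> return 55
  F(n=9) -> return 34  (same call as traced above)
-> return 89

Final answer: 89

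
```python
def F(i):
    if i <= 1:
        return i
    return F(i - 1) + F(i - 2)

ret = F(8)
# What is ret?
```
Call trace (a repeated sub-call is expanded the first time; later identical calls just restate its return value):
F(i=8)
  F(i=7)
    F(i=6)
      F(i=5)
        F(i=4)
          F(i=3)
            F(i=2)
              F(i=1)
              -> return 1
              F(i=0)
              -> return 0
            -> return 1
            F(i=1)
            -> return 1
          -> return 2
          F(i=2) -> return 1  (same call as traced above)
        -> return 3
        F(i=3) -> return 2  (same call as traced above)
      -> return 5
      F(i=4) -> return 3  (same call as traced above)
    -> return 8
    F(i=5) -> return 5  (same call as traced above)
  -> return 13
  F(i=6) -> return 8  (same call as traced above)
-> return 21

Final answer: 21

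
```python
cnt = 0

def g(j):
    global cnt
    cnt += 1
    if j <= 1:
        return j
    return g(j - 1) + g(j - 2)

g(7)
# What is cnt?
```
Call trace (a repeated sub-call is expanded the first time; later identical calls just restate its return value):
g(j=7)
  g(j=6)
    g(j=5)
      g(j=4)
        g(j=3)
          g(j=2)
            g(j=1)
            -> return 1
            g(j=0)
            -> return 0
          -> return 1
          g(j=1)
          -> return 1
        -> return 2
        g(j=2) -> return 1  (same call as traced above)
      -> return 3
      g(j=3) -> return 2  (same call as traced above)
    -> return 5
    g(j=4) -> return 3  (same call as traced above)
  -> return 8
  g(j=5) -> return 5  (same call as traced above)
-> return 13

cnt is incremented once per call, so count the calls in each subtree. Let C(j) = number of calls made by g(j).
C(0) = C(1) = 1 (base case, no recursion); C(j) = 1 + C(j - 1) + C(j - 2) otherwise.
C(2) = 1 + C(1) + C(0) = 1 + 1 + 1 = 3
C(3) = 1 + C(2) + C(1) = 1 + 3 + 1 = 5
C(4) = 1 + C(3) + C(2) = 1 + 5 + 3 = 9
C(5) = 1 + C(4) + C(3) = 1 + 9 + 5 = 15
C(6) = 1 + C(5) + C(4) = 1 + 15 + 9 = 25
C(7) = 1 + C(6) + C(5) = 1 + 25 + 15 = 41
cnt = C(7) = 41

Final answer: 41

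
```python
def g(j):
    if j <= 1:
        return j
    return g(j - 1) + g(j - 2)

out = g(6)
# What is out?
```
Call trace (a repeated sub-call is expanded the first time; later identical calls just restate its return value):
g(j=6)
  g(j=5)
    g(j=4)
      g(j=3)
        g(j=2)
          g(j=1)
          -> return 1
          g(j=0)
          -> return 0
        -> return 1
        g(j=1)
        -> return 1
      -> return 2
      g(j=2) -> return 1  (same call as traced above)
    -> return 3
    g(j=3) -> return 2  (same call as traced above)
  -> return 5
  g(j=4) -> return 3  (same call as traced above)
-> return 8

Final answer: 8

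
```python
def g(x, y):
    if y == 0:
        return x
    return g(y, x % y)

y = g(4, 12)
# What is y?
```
Call trace:
g(x=4, y=12)
  g(x=12, y=4)
    g(x=4, y=0)
    -> return 4
  -> return 4
-> return 4

Final answer: 4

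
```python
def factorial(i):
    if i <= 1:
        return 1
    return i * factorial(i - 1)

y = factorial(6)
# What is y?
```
Call trace:
factorial(i=6)
  factorial(i=5)
    factorial(i=4)
      factorial(i=3)
        factorial(i=2)
          factorial(i=1)
          -> return 1
        -> return 2
      -> return 6
    -> return 24
  -> return 120
-> return 720

Final answer: 720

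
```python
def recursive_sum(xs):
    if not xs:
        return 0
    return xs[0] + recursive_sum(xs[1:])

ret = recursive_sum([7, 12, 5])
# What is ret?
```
Call trace:
recursive_sum(xs=[7, 12, 5])
  recursive_sum(xs=[12, 5])
    recursive_sum(xs=[5])
      recursive_sum(xs=[])
      -> return 0
    -> return 5
  -> return 17
-> return 24

Final answer: 24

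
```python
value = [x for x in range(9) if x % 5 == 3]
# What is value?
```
Trace:
  x=0
  x=1
  x=2
  x=3
  x=4
  x=5
  x=6
  x=7
  x=8
  value=[3, 8]

Final answer: [3, 8]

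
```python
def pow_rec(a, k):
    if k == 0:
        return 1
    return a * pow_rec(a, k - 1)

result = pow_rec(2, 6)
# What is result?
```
Call trace:
pow_rec(a=2, k=6)
  pow_rec(a=2, k=5)
    pow_rec(a=2, k=4)
      pow_rec(a=2, k=3)
        pow_rec(a=2, k=2)
          pow_rec(a=2, k=1)
            pow_rec(a=2, k=0)
            -> return 1
          -> return 2
        -> return 4
      -> return 8
    -> return 16
  -> return 32
-> return 64

Final answer: 64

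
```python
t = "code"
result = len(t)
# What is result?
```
Trace:
  t='code'
  t='code', result=4

Final answer: 4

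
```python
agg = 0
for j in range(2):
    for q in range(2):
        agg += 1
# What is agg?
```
Trace:
  agg=0
  agg=1, j=0, q=0
  agg=2, j=0, q=1
  agg=3, j=1, q=0
  agg=4, j=1, q=1

Final answer: 4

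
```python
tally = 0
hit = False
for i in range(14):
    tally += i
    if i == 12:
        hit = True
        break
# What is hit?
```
Trace:
  tally=0
  tally=0, hit=False
  tally=0, hit=False, i=0
  tally=1, hit=False, i=1
  tally=3, hit=False, i=2
  tally=6, hit=False, i=3
  tally=10, hit=False, i=4
  tally=15, hit=False, i=5
  tally=21, hit=False, i=6
  tally=28, hit=False, i=7
  tally=36, hit=False, i=8
  tally=45, hit=False, i=9
  tally=55, hit=False, i=10
  tally=66, hit=False, i=11
  tally=78, hit=True, i=12

Final answer: True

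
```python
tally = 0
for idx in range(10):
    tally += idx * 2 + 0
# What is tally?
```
Trace:
  tally=0
  tally=0, idx=0
  tally=2, idx=1
  tally=6, idx=2
  tally=12, idx=3
  tally=20, idx=4
  tally=30, idx=5
  tally=42, idx=6
  tally=56, idx=7
  tally=72, idx=8
  tally=90, idx=9

Final answer: 90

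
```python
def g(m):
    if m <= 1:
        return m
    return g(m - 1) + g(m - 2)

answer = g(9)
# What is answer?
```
Call trace (a repeated sub-call is expanded the first time; later identical calls just restate its return value):
g(m=9)
  g(m=8)
    g(m=7)
      g(m=6)
        g(m=5)
          g(m=4)
            g(m=3)
              g(m=2)
                g(m=1)
                -> return 1
                g(m=0)
                -> return 0
              -> return 1
              g(m=1)
              -> return 1
            -> return 2
            g(m=2) -> return 1  (same call as traced above)
          -> return 3
          g(m=3) -> return 2  (same call as traced above)
        -> return 5
        g(m=4) -> return 3  (same call as traced above)
      -> return 8
      g(m=5) -> return 5  (same call as traced above)
    -> return 13
    g(m=6) -> return 8  (same call as traced above)
  -> return 21
  g(m=7) -> return 13  (same call as traced above)
-> return 34

Final answer: 34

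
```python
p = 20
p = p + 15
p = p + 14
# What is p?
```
Trace:
  p=20
  p=35
  p=49

Final answer: 49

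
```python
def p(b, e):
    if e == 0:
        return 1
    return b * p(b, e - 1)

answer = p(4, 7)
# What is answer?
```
Call trace:
p(b=4, e=7)
  p(b=4, e=6)
    p(b=4, e=5)
      p(b=4, e=4)
        p(b=4, e=3)
          p(b=4, e=2)
            p(b=4, e=1)
              p(b=4, e=0)
              -> return 1
            -> return 4
          -> return 16
        -> return 64
      -> return 256
    -> return 1024
  -> return 4096
-> return 16384

Final answer: 16384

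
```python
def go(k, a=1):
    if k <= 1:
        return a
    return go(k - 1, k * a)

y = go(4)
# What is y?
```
Call trace:
go(k=4, a=1)
  go(k=3, a=4)
    go(k=2, a=12)
      go(k=1, a=24)
      -> return 24
    -> return 24
  -> return 24
-> return 24

Final answer: 24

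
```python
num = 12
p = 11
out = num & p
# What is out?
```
Trace:
  num=12
  num=12, p=11
  num=12, p=11, out=8

Final answer: 8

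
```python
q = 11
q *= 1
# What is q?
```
Trace:
  q=11
  q=11

Final answer: 11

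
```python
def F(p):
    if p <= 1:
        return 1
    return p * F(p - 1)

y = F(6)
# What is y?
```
Call trace:
F(p=6)
  F(p=5)
    F(p=4)
      F(p=3)
        F(p=2)
          F(p=1)
          -> return 1
        -> return 2
      -> return 6
    -> return 24
  -> return 120
-> return 720

Final answer: 720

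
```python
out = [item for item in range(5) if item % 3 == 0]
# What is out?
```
Trace:
  item=0
  item=1
  item=2
  item=3
  item=4
  out=[0, 3]

Final answer: [0, 3]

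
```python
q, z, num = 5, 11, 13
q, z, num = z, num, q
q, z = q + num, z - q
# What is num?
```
Trace:
  q=5, z=11, num=13
  q=11, z=13, num=5
  q=16, z=2, num=5

Final answer: 5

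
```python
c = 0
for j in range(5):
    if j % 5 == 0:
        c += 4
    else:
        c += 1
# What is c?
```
Trace:
  c=0
  c=4, j=0
  c=5, j=1
  c=6, j=2
  c=7, j=3
  c=8, j=4

Final answer: 8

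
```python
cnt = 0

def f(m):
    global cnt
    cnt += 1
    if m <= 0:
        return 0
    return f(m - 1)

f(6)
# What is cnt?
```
Call trace:
f(m=6)
  f(m=5)
    f(m=4)
      f(m=3)
        f(m=2)
          f(m=1)
            f(m=0)
            -> return 0
          -> return 0
        -> return 0
      -> return 0
    -> return 0
  -> return 0
-> return 0

cnt is incremented once per call. f is entered once for each m = 6, 5, 4, 3, 2, 1, 0 (the m <= 0 call returns without recursing), i.e. 6 + 1 calls.
cnt = 7

Final answer: 7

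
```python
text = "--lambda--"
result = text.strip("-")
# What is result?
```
Trace:
  text='--lambda--'
  text='--lambda--', result='lambda'

Final answer: 'lambda'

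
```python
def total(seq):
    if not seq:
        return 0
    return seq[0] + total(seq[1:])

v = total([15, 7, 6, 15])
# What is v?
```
Call trace:
total(seq=[15, 7, 6, 15])
  total(seq=[7, 6, 15])
    total(seq=[6, 15])
      total(seq=[15])
        total(seq=[])
        -> return 0
      -> return 15
    -> return 21
  -> return 28
-> return 43

Final answer: 43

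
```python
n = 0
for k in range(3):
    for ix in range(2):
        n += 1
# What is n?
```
Trace:
  n=0
  n=1, k=0, ix=0
  n=2, k=0, ix=1
  n=3, k=1, ix=0
  n=4, k=1, ix=1
  n=5, k=2, ix=0
  n=6, k=2, ix=1

Final answer: 6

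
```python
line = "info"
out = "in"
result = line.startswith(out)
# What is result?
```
Trace:
  line='info'
  line='info', out='in'
  line='info', out='in', result=True

Final answer: True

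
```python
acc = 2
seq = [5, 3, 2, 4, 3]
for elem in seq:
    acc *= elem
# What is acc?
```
Trace:
  acc=2
  acc=10, elem=5
  acc=30, elem=3
  acc=60, elem=2
  acc=240, elem=4
  acc=720, elem=3

Final answer: 720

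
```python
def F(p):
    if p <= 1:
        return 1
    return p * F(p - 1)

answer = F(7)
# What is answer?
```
Call trace:
F(p=7)
  F(p=6)
    F(p=5)
      F(p=4)
        F(p=3)
          F(p=2)
            F(p=1)
            -> return 1
          -> return 2
        -> return 6
      -> return 24
    -> return 120
  -> return 720
-> return 5040

Final answer: 5040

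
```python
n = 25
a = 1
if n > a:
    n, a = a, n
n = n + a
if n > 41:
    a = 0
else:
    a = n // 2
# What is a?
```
Trace:
  n=25
  n=25, a=1
  n=1, a=25
  n=26, a=25
  n=26, a=13

Final answer: 13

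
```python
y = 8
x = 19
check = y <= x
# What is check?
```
Trace:
  y=8
  y=8, x=19
  y=8, x=19, check=True

Final answer: True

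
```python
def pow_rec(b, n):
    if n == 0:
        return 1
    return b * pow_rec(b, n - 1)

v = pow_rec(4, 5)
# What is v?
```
Call trace:
pow_rec(b=4, n=5)
  pow_rec(b=4, n=4)
    pow_rec(b=4, n=3)
      pow_rec(b=4, n=2)
        pow_rec(b=4, n=1)
          pow_rec(b=4, n=0)
          -> return 1
        -> return 4
      -> return 16
    -> return 64
  -> return 256
-> return 1024

Final answer: 1024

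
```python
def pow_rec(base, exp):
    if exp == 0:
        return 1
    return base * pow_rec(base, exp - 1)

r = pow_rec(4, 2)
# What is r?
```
Call trace:
pow_rec(base=4, exp=2)
  pow_rec(base=4, exp=1)
    pow_rec(base=4, exp=0)
    -> return 1
  -> return 4
-> return 16

Final answer: 16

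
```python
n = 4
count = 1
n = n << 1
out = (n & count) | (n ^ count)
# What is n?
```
Trace:
  n=4
  n=4, count=1
  n=8, count=1
  n=8, count=1, out=9

Final answer: 8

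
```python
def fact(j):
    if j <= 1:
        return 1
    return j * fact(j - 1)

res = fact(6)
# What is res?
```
Call trace:
fact(j=6)
  fact(j=5)
    fact(j=4)
      fact(j=3)
        fact(j=2)
          fact(j=1)
          -> return 1
        -> return 2
      -> return 6
    -> return 24
  -> return 120
-> return 720

Final answer: 720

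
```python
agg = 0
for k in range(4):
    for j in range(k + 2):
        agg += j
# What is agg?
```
Trace:
  agg=0
  agg=0, k=0, j=0
  agg=1, k=0, j=1
  agg=1, k=1, j=0
  agg=2, k=1, j=1
  agg=4, k=1, j=2
  agg=4, k=2, j=0
  agg=5, k=2, j=1
  agg=7, k=2, j=2
  agg=10, k=2, j=3
  agg=10, k=3, j=0
  agg=11, k=3, j=1
  agg=13, k=3, j=2
  agg=16, k=3, j=3
  agg=20, k=3, j=4

Final answer: 20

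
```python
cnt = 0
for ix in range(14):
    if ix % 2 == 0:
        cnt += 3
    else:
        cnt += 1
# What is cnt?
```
Trace:
  cnt=0
  cnt=3, ix=0
  cnt=4, ix=1
  cnt=7, ix=2
  cnt=8, ix=3
  cnt=11, ix=4
  cnt=12, ix=5
  cnt=15, ix=6
  cnt=16, ix=7
  cnt=19, ix=8
  cnt=20, ix=9
  cnt=23, ix=10
  cnt=24, ix=11
  cnt=27, ix=12
  cnt=28, ix=13

Final answer: 28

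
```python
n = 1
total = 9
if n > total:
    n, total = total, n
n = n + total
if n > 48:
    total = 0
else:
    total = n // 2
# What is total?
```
Trace:
  n=1
  n=1, total=9
  n=1, total=9
  n=10, total=9
  n=10, total=5

Final answer: 5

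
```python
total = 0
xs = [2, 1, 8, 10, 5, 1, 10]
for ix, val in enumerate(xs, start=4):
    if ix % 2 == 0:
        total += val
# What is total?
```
Trace:
  total=0
  total=2, ix=4, val=2
  total=2, ix=5, val=1
  total=10, ix=6, val=8
  total=10, ix=7, val=10
  total=15, ix=8, val=5
  total=15, ix=9, val=1
  total=25, ix=10, val=10

Final answer: 25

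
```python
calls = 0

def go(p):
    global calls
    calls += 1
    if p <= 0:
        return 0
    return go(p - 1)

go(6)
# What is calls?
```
Call trace:
go(p=6)
  go(p=5)
    go(p=4)
      go(p=3)
        go(p=2)
          go(p=1)
            go(p=0)
            -> return 0
          -> return 0
        -> return 0
      -> return 0
    -> return 0
  -> return 0
-> return 0

calls is incremented once per call. go is entered once for each p = 6, 5, 4, 3, 2, 1, 0 (the p <= 0 call returns without recursing), i.e. 6 + 1 calls.
calls = 7

Final answer: 7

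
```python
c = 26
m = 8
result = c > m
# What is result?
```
Trace:
  c=26
  c=26, m=8
  c=26, m=8, result=True

Final answer: True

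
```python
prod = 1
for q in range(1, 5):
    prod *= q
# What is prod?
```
Trace:
  prod=1
  prod=1, q=1
  prod=2, q=2
  prod=6, q=3
  prod=24, q=4

Final answer: 24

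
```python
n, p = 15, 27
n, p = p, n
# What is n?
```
Trace:
  n=15, p=27
  n=27, p=15

Final answer: 27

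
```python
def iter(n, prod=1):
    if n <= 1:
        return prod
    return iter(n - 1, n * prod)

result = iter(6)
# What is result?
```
Call trace:
iter(n=6, prod=1)
  iter(n=5, prod=6)
    iter(n=4, prod=30)
      iter(n=3, prod=120)
        iter(n=2, prod=360)
          iter(n=1, prod=720)
          -> return 720
        -> return 720
      -> return 720
    -> return 720
  -> return 720
-> return 720

Final answer: 720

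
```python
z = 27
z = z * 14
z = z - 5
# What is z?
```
Trace:
  z=27
  z=378
  z=373

Final answer: 373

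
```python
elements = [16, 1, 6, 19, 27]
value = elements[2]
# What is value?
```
Trace:
  elements=[16, 1, 6, 19, 27]
  elements=[16, 1, 6, 19, 27], value=6

Final answer: 6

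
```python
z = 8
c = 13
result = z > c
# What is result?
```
Trace:
  z=8
  z=8, c=13
  z=8, c=13, result=False

Final answer: False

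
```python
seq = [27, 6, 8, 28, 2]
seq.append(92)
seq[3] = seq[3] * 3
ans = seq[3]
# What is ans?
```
Trace:
  seq=[27, 6, 8, 28, 2]
  seq=[27, 6, 8, 28, 2, 92]
  seq=[27, 6, 8, 84, 2, 92]
  seq=[27, 6, 8, 84, 2, 92], ans=84

Final answer: 84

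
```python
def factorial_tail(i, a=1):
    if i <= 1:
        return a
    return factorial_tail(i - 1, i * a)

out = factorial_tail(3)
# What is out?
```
Call trace:
factorial_tail(i=3, a=1)
  factorial_tail(i=2, a=3)
    factorial_tail(i=1, a=6)
    -> return 6
  -> return 6
-> return 6

Final answer: 6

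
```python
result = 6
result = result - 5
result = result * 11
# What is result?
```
Trace:
  result=6
  result=1
  result=11

Final answer: 11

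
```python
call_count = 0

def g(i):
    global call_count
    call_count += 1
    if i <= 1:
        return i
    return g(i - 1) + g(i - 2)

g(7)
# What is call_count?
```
Call trace (a repeated sub-call is expanded the first time; later identical calls just restate its return value):
g(i=7)
  g(i=6)
    g(i=5)
      g(i=4)
        g(i=3)
          g(i=2)
            g(i=1)
            -> return 1
            g(i=0)
            -> return 0
          -> return 1
          g(i=1)
          -> return 1
        -> return 2
        g(i=2) -> return 1  (same call as traced above)
      -> return 3
      g(i=3) -> return 2  (same call as traced above)
    -> return 5
    g(i=4) -> return 3  (same call as traced above)
  -> return 8
  g(i=5) -> return 5  (same call as traced above)
-> return 13

call_count is incremented once per call, so count the calls in each subtree. Let C(i) = number of calls made by g(i).
C(0) = C(1) = 1 (base case, no recursion); C(i) = 1 + C(i - 1) + C(i - 2) otherwise.
C(2) = 1 + C(1) + C(0) = 1 + 1 + 1 = 3
C(3) = 1 + C(2) + C(1) = 1 + 3 + 1 = 5
C(4) = 1 + C(3) + C(2) = 1 + 5 + 3 = 9
C(5) = 1 + C(4) + C(3) = 1 + 9 + 5 = 15
C(6) = 1 + C(5) + C(4) = 1 + 15 + 9 = 25
C(7) = 1 + C(6) + C(5) = 1 + 25 + 15 = 41
call_count = C(7) = 41

Final answer: 41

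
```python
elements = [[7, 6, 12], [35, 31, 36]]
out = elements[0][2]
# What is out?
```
Trace:
  elements=[[7, 6, 12], [35, 31, 36]]
  elements=[[7, 6, 12], [35, 31, 36]], out=12

Final answer: 12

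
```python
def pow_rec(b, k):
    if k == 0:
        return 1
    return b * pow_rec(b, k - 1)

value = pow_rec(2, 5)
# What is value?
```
Call trace:
pow_rec(b=2, k=5)
  pow_rec(b=2, k=4)
    pow_rec(b=2, k=3)
      pow_rec(b=2, k=2)
        pow_rec(b=2, k=1)
          pow_rec(b=2, k=0)
          -> return 1
        -> return 2
      -> return 4
    -> return 8
  -> return 16
-> return 32

Final answer: 32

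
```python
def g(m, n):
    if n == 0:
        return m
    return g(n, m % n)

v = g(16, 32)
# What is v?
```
Call trace:
g(m=16, n=32)
  g(m=32, n=16)
    g(m=16, n=0)
    -> return 16
  -> return 16
-> return 16

Final answer: 16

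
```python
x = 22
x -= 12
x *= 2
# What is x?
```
Trace:
  x=22
  x=10
  x=20

Final answer: 20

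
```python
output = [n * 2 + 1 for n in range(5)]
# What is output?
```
Trace:
  n=0
  n=1
  n=2
  n=3
  n=4
  output=[1, 3, 5, 7, 9]

Final answer: [1, 3, 5, 7, 9]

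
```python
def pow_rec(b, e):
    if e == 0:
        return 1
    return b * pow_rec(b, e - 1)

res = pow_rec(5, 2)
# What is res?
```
Call trace:
pow_rec(b=5, e=2)
  pow_rec(b=5, e=1)
    pow_rec(b=5, e=0)
    -> return 1
  -> return 5
-> return 25

Final answer: 25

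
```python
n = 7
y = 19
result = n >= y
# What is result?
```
Trace:
  n=7
  n=7, y=19
  n=7, y=19, result=False

Final answer: False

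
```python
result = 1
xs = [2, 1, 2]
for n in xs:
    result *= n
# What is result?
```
Trace:
  result=1
  result=2, n=2
  result=2, n=1
  result=4, n=2

Final answer: 4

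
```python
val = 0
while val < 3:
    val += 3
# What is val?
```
Trace:
  val=0
  val=3

Final answer: 3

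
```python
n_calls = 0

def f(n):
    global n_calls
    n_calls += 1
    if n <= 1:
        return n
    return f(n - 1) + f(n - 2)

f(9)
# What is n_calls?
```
Call trace (a repeated sub-call is expanded the first time; later identical calls just restate its return value):
f(n=9)
  f(n=8)
    f(n=7)
      f(n=6)
        f(n=5)
          f(n=4)
            f(n=3)
              f(n=2)
                f(n=1)
                -> return 1
                f(n=0)
                -> return 0
              -> return 1
              f(n=1)
              -> return 1
            -> return 2
            f(n=2) -> return 1  (same call as traced above)
          -> return 3
          f(n=3) -> return 2  (same call as traced above)
        -> return 5
        f(n=4) -> return 3  (same call as traced above)
      -> return 8
      f(n=5) -> return 5  (same call as traced above)
    -> return 13
    f(n=6) -> return 8  (same call as traced above)
  -> return 21
  f(n=7) -> return 13  (same call as traced above)
-> return 34

n_calls is incremented once per call, so count the calls in each subtree. Let C(n) = number of calls made by f(n).
C(0) = C(1) = 1 (base case, no recursion); C(n) = 1 + C(n - 1) + C(n - 2) otherwise.
C(2) = 1 + C(1) + C(0) = 1 + 1 + 1 = 3
C(3) = 1 + C(2) + C(1) = 1 + 3 + 1 = 5
C(4) = 1 + C(3) + C(2) = 1 + 5 + 3 = 9
C(5) = 1 + C(4) + C(3) = 1 + 9 + 5 = 15
C(6) = 1 + C(5) + C(4) = 1 + 15 + 9 = 25
C(7) = 1 + C(6) + C(5) = 1 + 25 + 15 = 41
C(8) = 1 + C(7) + C(6) = 1 + 41 + 25 = 67
C(9) = 1 + C(8) + C(7) = 1 + 67 + 41 = 109
n_calls = C(9) = 109

Final answer: 109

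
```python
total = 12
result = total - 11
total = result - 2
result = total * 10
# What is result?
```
Trace:
  total=12
  total=12, result=1
  total=-1, result=1
  total=-1, result=-10

Final answer: -10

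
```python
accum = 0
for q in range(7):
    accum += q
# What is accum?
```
Trace:
  accum=0
  accum=0, q=0
  accum=1, q=1
  accum=3, q=2
  accum=6, q=3
  accum=10, q=4
  accum=15, q=5
  accum=21, q=6

Final answer: 21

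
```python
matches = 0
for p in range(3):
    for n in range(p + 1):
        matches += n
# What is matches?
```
Trace:
  matches=0
  matches=0, p=0, n=0
  matches=0, p=1, n=0
  matches=1, p=1, n=1
  matches=1, p=2, n=0
  matches=2, p=2, n=1
  matches=4, p=2, n=2

Final answer: 4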